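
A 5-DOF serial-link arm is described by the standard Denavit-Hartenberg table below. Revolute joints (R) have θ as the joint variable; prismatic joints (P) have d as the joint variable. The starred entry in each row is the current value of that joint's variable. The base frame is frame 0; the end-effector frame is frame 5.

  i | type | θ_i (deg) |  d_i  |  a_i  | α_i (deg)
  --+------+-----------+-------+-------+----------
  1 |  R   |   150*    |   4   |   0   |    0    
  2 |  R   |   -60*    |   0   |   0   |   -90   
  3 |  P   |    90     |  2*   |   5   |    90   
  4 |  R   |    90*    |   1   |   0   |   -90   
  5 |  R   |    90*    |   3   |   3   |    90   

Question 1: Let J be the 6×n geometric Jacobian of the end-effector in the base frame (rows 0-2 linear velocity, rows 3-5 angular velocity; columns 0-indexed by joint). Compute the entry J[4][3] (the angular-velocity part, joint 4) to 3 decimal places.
1.000

axis z_3 = (-0.0000,1.0000,0.0000); lever o_n−o_3 = (0.0000,-2.0000,3.0000)
cross product → J_v[:, 3] = (3.0000,0.0000,0.0000)
J_ω[:, 3] = z_3
entry J[4][3] = 1.0000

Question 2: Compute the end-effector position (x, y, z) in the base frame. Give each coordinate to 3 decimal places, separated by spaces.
-2.000 -2.000 2.000

after link 1: o_1 = (0.0000, 0.0000, 4.0000)
after link 2: o_2 = (0.0000, 0.0000, 4.0000)
after link 3: o_3 = (-2.0000, -0.0000, -1.0000)
after link 4: o_4 = (-2.0000, 1.0000, -1.0000)
after link 5: o_5 = (-2.0000, -2.0000, 2.0000)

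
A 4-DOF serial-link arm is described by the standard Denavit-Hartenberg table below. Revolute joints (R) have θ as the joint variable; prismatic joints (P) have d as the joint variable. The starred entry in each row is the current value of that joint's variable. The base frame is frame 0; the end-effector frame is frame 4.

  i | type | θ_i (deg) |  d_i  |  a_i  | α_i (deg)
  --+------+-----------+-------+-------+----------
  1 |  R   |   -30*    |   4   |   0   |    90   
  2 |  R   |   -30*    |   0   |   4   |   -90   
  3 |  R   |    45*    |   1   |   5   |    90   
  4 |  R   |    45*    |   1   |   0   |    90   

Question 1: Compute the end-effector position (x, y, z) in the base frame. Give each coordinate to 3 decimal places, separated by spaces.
after link 1: o_1 = (0.0000, 0.0000, 4.0000)
after link 2: o_2 = (3.0000, -1.7321, 2.0000)
after link 3: o_3 = (7.8524, -0.4511, 1.0983)
after link 4: o_4 = (8.0292, -1.3697, 0.7447)

8.029 -1.370 0.745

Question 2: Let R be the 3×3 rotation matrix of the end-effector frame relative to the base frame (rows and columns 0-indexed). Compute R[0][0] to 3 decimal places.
0.931

End-effector x-axis (col 0 of R) = (0.9312,0.0397,0.3624)
R[0][0] = 0.9312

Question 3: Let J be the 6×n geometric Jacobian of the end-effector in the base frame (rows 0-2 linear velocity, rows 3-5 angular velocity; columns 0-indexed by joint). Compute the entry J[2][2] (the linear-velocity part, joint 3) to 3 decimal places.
axis z_2 = (0.4330,-0.2500,0.8660); lever o_n−o_2 = (5.0292,0.3624,-1.2553)
cross product → J_v[:, 2] = (-0.0000,4.8990,1.4142)
J_ω[:, 2] = z_2
entry J[2][2] = 1.4142

1.414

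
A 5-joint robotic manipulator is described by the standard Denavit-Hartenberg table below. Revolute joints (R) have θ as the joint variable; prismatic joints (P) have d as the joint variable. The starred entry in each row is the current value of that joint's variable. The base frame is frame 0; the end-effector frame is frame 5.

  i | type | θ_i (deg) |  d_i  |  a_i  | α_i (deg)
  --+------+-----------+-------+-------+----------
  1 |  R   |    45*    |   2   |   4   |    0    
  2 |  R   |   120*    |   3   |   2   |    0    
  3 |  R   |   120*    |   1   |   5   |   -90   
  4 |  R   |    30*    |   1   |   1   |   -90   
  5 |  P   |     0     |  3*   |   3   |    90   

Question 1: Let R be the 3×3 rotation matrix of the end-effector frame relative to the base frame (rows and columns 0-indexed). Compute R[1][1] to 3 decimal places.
End-effector y-axis (col 1 of R) = (-0.1294,0.4830,-0.8660)
R[1][1] = 0.4830

0.483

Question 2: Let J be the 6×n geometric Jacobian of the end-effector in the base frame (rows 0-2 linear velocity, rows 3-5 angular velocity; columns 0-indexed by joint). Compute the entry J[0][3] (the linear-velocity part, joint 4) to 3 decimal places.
axis z_3 = (0.9659,0.2588,0.0000); lever o_n−o_3 = (1.4743,-1.6384,-4.5981)
cross product → J_v[:, 3] = (-1.1901,4.4414,-1.9641)
J_ω[:, 3] = z_3
entry J[0][3] = -1.1901

-1.190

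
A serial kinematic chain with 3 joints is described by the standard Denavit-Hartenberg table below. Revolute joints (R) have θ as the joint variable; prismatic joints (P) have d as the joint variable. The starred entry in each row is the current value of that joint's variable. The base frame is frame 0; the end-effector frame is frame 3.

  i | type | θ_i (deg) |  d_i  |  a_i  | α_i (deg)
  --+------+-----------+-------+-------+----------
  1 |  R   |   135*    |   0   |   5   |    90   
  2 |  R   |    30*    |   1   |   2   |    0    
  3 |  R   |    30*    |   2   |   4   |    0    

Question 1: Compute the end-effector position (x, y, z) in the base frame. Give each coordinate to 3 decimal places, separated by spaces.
-4.053 8.296 4.464

after link 1: o_1 = (-3.5355, 3.5355, 0.0000)
after link 2: o_2 = (-4.0532, 5.4674, 1.0000)
after link 3: o_3 = (-4.0532, 8.2958, 4.4641)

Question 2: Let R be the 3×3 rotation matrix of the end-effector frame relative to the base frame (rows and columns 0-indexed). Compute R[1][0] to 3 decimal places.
0.354

End-effector x-axis (col 0 of R) = (-0.3536,0.3536,0.8660)
R[1][0] = 0.3536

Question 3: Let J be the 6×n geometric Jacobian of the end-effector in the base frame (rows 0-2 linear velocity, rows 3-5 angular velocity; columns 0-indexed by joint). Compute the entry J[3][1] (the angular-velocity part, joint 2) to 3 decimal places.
0.707

axis z_1 = (0.7071,0.7071,0.0000); lever o_n−o_1 = (-0.5176,4.7603,4.4641)
cross product → J_v[:, 1] = (3.1566,-3.1566,3.7321)
J_ω[:, 1] = z_1
entry J[3][1] = 0.7071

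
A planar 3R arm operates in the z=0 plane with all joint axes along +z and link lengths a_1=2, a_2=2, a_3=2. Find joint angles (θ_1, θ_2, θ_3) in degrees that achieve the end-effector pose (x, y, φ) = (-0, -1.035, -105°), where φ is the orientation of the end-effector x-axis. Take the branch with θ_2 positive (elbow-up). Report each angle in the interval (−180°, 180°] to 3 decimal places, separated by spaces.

wrist centre = target − a_3·(cos φ, sin φ) = (0.5176, 0.8969)
cos θ_2 = (1.0723−2²−2²)/(2·2·2) = -0.8660; θ_2 = 149.9929° (elbow-up)
β = atan2(0.8969,0.5176) = 60.0076°; ψ = atan2(1.0002,0.2681) = 74.9965°
θ_1 = β − ψ = -14.9888°
θ_3 = φ − θ_1 − θ_2 = 119.9959° (wrapped to (-180°,180°])

-14.989 149.993 119.996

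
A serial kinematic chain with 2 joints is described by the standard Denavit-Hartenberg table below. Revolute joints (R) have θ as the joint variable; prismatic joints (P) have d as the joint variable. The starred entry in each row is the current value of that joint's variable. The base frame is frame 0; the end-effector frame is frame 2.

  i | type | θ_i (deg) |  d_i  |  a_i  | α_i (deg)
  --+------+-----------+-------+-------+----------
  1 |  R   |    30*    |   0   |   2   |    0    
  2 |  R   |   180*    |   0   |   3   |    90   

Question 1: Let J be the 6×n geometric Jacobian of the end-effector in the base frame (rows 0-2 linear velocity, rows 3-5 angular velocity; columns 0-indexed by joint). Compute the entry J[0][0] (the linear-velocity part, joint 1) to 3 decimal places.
axis z_0 = ẑ; lever o_n−o_0 = (-0.8660,-0.5000,0.0000)
cross product → J_v[:, 0] = (0.5000,-0.8660,0.0000)
J_ω[:, 0] = z_0
entry J[0][0] = 0.5000

0.500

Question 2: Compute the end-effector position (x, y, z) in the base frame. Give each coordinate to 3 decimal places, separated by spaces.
-0.866 -0.500 0.000

after link 1: o_1 = (1.7321, 1.0000, 0.0000)
after link 2: o_2 = (-0.8660, -0.5000, 0.0000)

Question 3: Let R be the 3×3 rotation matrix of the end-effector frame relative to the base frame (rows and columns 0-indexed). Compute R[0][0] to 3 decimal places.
End-effector x-axis (col 0 of R) = (-0.8660,-0.5000,0.0000)
R[0][0] = -0.8660

-0.866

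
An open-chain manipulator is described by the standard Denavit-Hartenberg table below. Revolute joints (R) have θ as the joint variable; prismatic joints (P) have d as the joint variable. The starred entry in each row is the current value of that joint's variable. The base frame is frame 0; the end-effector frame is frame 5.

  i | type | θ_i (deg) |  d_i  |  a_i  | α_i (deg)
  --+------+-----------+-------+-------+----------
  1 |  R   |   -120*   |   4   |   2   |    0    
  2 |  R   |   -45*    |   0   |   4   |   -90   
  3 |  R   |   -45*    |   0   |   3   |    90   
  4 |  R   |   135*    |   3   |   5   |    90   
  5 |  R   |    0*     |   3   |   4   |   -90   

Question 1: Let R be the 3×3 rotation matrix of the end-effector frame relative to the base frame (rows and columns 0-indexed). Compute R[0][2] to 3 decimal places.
End-effector z-axis (col 2 of R) = (0.6830,0.1830,0.7071)
R[0][2] = 0.6830

0.683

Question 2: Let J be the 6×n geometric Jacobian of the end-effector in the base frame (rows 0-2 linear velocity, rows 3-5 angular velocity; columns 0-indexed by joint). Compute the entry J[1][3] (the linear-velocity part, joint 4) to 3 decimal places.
5.651

axis z_3 = (0.6830,0.1830,0.7071); lever o_n−o_3 = (7.1430,-6.8707,-0.8787)
cross product → J_v[:, 3] = (4.6975,5.6510,-6.0000)
J_ω[:, 3] = z_3
entry J[1][3] = 5.6510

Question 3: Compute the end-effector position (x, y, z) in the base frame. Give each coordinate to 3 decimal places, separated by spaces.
after link 1: o_1 = (-1.0000, -1.7321, 4.0000)
after link 2: o_2 = (-4.8637, -2.7673, 4.0000)
after link 3: o_3 = (-6.9127, -3.3164, 6.1213)
after link 4: o_4 = (-1.5338, -5.5353, 5.7426)
after link 5: o_5 = (0.2302, -10.1870, 5.2426)

0.230 -10.187 5.243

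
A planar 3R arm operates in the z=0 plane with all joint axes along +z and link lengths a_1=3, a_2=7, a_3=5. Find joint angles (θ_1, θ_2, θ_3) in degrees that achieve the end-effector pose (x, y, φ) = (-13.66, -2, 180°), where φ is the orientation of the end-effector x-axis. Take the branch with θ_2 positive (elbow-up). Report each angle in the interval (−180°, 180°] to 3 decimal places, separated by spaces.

149.995 60.007 -30.002

wrist centre = target − a_3·(cos φ, sin φ) = (-8.6600, -2.0000)
cos θ_2 = (78.9956−3²−7²)/(2·3·7) = 0.4999; θ_2 = 60.0069° (elbow-up)
β = atan2(-2.0000,-8.6600) = -166.9957°; ψ = atan2(6.0626,6.4993) = 43.0091°
θ_1 = β − ψ = -210.0049°
θ_3 = φ − θ_1 − θ_2 = -30.0021° (wrapped to (-180°,180°])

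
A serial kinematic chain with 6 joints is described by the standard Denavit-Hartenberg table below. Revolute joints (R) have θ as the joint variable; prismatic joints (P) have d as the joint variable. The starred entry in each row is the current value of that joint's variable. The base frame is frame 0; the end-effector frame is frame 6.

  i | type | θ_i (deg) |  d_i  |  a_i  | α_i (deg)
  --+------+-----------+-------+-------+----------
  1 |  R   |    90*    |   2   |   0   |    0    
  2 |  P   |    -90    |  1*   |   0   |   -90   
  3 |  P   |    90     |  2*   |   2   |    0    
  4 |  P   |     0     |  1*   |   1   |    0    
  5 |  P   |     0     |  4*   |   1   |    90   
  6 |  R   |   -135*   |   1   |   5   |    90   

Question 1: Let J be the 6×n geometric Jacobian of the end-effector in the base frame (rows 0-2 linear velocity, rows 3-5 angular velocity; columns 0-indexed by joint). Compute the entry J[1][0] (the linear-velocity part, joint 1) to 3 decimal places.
axis z_0 = ẑ; lever o_n−o_0 = (1.0000,3.4645,2.5355)
cross product → J_v[:, 0] = (-3.4645,1.0000,0.0000)
J_ω[:, 0] = z_0
entry J[1][0] = 1.0000

1.000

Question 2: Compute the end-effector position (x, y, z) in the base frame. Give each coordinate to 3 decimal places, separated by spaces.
after link 1: o_1 = (0.0000, 0.0000, 2.0000)
after link 2: o_2 = (0.0000, 0.0000, 3.0000)
after link 3: o_3 = (0.0000, 2.0000, 1.0000)
after link 4: o_4 = (0.0000, 3.0000, 0.0000)
after link 5: o_5 = (0.0000, 7.0000, -1.0000)
after link 6: o_6 = (1.0000, 3.4645, 2.5355)

1.000 3.464 2.536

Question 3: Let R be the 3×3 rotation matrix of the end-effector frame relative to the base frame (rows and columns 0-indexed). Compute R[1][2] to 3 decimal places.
0.707

End-effector z-axis (col 2 of R) = (-0.0000,0.7071,0.7071)
R[1][2] = 0.7071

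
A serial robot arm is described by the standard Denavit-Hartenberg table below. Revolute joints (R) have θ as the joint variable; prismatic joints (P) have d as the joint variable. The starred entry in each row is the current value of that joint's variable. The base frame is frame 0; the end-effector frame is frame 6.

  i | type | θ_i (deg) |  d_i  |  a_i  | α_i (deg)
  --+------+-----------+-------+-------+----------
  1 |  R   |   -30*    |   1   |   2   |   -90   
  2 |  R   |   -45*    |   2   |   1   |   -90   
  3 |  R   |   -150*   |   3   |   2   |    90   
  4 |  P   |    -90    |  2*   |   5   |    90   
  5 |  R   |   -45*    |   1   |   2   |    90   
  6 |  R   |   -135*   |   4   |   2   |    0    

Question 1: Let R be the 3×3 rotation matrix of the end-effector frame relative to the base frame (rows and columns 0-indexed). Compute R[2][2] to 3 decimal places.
-0.250

End-effector z-axis (col 2 of R) = (0.9557,0.1553,-0.2500)
R[2][2] = -0.2500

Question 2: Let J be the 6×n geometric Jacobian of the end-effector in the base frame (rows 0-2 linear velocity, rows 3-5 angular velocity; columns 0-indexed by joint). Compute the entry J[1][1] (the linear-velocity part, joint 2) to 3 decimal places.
axis z_1 = (0.5000,0.8660,0.0000); lever o_n−o_1 = (2.1078,3.7289,-0.6248)
cross product → J_v[:, 1] = (-0.5411,0.3124,0.0391)
J_ω[:, 1] = z_1
entry J[1][1] = 0.3124

0.312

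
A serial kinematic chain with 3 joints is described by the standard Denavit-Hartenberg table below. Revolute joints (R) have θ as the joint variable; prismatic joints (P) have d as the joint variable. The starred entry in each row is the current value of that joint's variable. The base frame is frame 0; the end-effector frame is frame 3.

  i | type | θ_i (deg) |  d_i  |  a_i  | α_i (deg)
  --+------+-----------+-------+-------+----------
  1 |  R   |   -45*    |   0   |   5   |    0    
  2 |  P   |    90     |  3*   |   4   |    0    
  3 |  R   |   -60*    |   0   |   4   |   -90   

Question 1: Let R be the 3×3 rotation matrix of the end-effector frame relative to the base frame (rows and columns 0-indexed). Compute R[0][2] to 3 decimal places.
End-effector z-axis (col 2 of R) = (0.2588,0.9659,0.0000)
R[0][2] = 0.2588

0.259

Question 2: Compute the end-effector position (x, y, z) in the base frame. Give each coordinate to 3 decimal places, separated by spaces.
after link 1: o_1 = (3.5355, -3.5355, 0.0000)
after link 2: o_2 = (6.3640, -0.7071, 3.0000)
after link 3: o_3 = (10.2277, -1.7424, 3.0000)

10.228 -1.742 3.000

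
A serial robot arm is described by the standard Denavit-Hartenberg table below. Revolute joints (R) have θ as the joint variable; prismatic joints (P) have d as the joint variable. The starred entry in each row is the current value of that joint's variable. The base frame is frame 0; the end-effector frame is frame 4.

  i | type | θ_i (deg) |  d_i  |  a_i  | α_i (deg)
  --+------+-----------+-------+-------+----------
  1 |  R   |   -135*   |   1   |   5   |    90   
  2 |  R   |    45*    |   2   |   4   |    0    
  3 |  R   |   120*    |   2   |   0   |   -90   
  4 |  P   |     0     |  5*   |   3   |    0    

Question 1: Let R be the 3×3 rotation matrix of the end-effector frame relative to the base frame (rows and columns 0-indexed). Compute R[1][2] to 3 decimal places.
0.183

End-effector z-axis (col 2 of R) = (0.1830,0.1830,-0.9659)
R[1][2] = 0.1830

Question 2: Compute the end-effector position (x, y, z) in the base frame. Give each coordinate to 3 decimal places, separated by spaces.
-5.400 0.257 -0.225

after link 1: o_1 = (-3.5355, -3.5355, 1.0000)
after link 2: o_2 = (-6.9497, -4.1213, 3.8284)
after link 3: o_3 = (-8.3640, -2.7071, 3.8284)
after link 4: o_4 = (-5.3999, 0.2570, -0.2247)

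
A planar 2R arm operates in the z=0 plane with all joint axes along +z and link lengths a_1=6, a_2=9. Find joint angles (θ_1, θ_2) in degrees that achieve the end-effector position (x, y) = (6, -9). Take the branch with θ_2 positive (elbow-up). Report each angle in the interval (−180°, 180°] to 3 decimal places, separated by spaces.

-112.620 90.000

cos θ_2 = (117.0000−6²−9²)/(2·6·9) = 0.0000; θ_2 = 90.0000° (elbow-up)
β = atan2(-9.0000,6.0000) = -56.3099°; ψ = atan2(9.0000,6.0000) = 56.3099°
θ_1 = β − ψ = -112.6199°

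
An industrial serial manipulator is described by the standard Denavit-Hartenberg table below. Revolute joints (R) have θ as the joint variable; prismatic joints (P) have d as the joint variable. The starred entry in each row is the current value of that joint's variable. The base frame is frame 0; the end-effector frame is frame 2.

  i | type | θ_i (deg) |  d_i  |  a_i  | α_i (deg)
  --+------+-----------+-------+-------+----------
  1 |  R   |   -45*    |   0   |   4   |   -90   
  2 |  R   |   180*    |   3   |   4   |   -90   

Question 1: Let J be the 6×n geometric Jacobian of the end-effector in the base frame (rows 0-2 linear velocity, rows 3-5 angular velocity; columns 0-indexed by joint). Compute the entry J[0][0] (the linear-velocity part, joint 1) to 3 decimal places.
-2.121

axis z_0 = ẑ; lever o_n−o_0 = (2.1213,2.1213,-0.0000)
cross product → J_v[:, 0] = (-2.1213,2.1213,0.0000)
J_ω[:, 0] = z_0
entry J[0][0] = -2.1213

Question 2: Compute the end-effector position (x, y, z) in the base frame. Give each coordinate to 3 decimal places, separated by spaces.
after link 1: o_1 = (2.8284, -2.8284, 0.0000)
after link 2: o_2 = (2.1213, 2.1213, -0.0000)

2.121 2.121 -0.000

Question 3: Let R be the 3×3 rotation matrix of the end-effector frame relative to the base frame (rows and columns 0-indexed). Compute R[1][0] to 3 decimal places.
0.707

End-effector x-axis (col 0 of R) = (-0.7071,0.7071,-0.0000)
R[1][0] = 0.7071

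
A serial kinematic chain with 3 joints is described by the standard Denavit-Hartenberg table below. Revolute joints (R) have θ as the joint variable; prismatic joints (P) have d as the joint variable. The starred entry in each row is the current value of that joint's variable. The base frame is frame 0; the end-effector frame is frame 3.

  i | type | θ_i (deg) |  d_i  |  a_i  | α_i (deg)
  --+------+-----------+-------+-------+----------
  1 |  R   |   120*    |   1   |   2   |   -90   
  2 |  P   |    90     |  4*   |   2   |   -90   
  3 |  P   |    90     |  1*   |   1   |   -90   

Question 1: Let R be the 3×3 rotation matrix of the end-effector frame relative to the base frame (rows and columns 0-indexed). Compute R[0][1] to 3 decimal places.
End-effector y-axis (col 1 of R) = (-0.5000,0.8660,0.0000)
R[0][1] = -0.5000

-0.500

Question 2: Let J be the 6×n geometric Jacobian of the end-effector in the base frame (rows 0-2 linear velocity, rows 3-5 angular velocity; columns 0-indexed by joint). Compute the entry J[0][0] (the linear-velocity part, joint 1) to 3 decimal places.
axis z_0 = ẑ; lever o_n−o_0 = (-3.0981,-0.6340,-1.0000)
cross product → J_v[:, 0] = (0.6340,-3.0981,0.0000)
J_ω[:, 0] = z_0
entry J[0][0] = 0.6340

0.634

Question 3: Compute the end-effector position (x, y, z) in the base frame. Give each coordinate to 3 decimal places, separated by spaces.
after link 1: o_1 = (-1.0000, 1.7321, 1.0000)
after link 2: o_2 = (-4.4641, -0.2679, -1.0000)
after link 3: o_3 = (-3.0981, -0.6340, -1.0000)

-3.098 -0.634 -1.000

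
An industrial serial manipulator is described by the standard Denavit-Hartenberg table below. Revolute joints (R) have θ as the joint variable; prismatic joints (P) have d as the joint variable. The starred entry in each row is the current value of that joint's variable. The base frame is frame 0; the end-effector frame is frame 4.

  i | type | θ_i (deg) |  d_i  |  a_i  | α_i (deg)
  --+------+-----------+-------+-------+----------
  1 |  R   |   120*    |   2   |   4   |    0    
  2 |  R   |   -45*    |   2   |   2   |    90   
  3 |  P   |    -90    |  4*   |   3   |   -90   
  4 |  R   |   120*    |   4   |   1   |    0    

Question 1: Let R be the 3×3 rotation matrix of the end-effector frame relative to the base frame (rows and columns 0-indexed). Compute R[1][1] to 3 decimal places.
-0.129

End-effector y-axis (col 1 of R) = (0.4830,-0.1294,0.8660)
R[1][1] = -0.1294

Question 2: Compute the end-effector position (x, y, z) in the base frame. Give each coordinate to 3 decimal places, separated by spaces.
2.580 8.449 1.500

after link 1: o_1 = (-2.0000, 3.4641, 2.0000)
after link 2: o_2 = (-1.4824, 5.3960, 4.0000)
after link 3: o_3 = (2.3813, 4.3607, 1.0000)
after link 4: o_4 = (2.5801, 8.4485, 1.5000)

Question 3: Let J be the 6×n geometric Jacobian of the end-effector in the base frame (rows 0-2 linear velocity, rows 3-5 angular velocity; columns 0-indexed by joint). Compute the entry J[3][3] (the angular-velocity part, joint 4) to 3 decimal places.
0.259

axis z_3 = (0.2588,0.9659,0.0000); lever o_n−o_3 = (0.1988,4.0878,0.5000)
cross product → J_v[:, 3] = (0.4830,-0.1294,0.8660)
J_ω[:, 3] = z_3
entry J[3][3] = 0.2588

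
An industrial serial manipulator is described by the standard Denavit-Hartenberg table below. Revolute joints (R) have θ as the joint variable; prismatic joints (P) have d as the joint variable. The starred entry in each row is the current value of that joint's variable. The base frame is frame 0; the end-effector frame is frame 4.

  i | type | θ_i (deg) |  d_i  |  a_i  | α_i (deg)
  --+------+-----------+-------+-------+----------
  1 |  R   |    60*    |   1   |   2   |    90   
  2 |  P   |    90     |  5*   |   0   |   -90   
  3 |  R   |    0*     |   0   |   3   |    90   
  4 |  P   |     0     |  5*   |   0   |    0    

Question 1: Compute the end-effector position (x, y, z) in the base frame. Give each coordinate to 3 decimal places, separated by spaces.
9.660 -3.268 4.000

after link 1: o_1 = (1.0000, 1.7321, 1.0000)
after link 2: o_2 = (5.3301, -0.7679, 1.0000)
after link 3: o_3 = (5.3301, -0.7679, 4.0000)
after link 4: o_4 = (9.6603, -3.2679, 4.0000)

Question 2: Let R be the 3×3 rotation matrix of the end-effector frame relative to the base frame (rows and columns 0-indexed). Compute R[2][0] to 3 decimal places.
1.000

End-effector x-axis (col 0 of R) = (-0.0000,0.0000,1.0000)
R[2][0] = 1.0000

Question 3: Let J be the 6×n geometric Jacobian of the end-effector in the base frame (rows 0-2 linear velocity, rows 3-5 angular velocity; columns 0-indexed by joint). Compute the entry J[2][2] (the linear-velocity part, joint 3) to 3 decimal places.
axis z_2 = (-0.5000,-0.8660,0.0000); lever o_n−o_2 = (4.3301,-2.5000,3.0000)
cross product → J_v[:, 2] = (-2.5981,1.5000,5.0000)
J_ω[:, 2] = z_2
entry J[2][2] = 5.0000

5.000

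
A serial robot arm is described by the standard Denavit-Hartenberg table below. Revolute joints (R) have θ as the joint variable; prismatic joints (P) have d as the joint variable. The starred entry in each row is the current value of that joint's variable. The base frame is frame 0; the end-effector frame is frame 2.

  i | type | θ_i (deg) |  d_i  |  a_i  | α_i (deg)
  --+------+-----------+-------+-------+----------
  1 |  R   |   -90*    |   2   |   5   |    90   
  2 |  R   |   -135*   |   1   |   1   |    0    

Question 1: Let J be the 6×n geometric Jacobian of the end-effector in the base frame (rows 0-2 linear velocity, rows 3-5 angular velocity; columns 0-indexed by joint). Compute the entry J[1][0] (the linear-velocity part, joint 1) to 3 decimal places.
-1.000

axis z_0 = ẑ; lever o_n−o_0 = (-1.0000,-4.2929,1.2929)
cross product → J_v[:, 0] = (4.2929,-1.0000,0.0000)
J_ω[:, 0] = z_0
entry J[1][0] = -1.0000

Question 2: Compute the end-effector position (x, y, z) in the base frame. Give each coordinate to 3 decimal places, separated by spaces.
after link 1: o_1 = (0.0000, -5.0000, 2.0000)
after link 2: o_2 = (-1.0000, -4.2929, 1.2929)

-1.000 -4.293 1.293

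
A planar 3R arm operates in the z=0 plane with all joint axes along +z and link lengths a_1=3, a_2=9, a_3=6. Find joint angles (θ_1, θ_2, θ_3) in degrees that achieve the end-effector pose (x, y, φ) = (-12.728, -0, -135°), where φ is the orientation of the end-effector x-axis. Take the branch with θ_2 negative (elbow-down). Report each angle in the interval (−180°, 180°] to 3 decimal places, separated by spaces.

-135.001 -89.999 90.000

wrist centre = target − a_3·(cos φ, sin φ) = (-8.4854, 4.2426)
cos θ_2 = (90.0013−3²−9²)/(2·3·9) = 0.0000; θ_2 = -89.9986° (elbow-down)
β = atan2(4.2426,-8.4854) = 153.4352°; ψ = atan2(-9.0000,3.0002) = -71.5638°
θ_1 = β − ψ = 224.9989°
θ_3 = φ − θ_1 − θ_2 = 89.9996° (wrapped to (-180°,180°])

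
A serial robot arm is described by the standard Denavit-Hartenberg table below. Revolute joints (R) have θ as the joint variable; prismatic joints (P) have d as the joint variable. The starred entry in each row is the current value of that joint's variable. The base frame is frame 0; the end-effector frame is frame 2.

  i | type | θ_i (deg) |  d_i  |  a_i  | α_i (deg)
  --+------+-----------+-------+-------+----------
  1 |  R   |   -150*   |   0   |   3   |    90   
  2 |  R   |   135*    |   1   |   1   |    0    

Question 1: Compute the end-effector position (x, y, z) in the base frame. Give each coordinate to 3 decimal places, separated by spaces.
-2.486 -0.280 0.707

after link 1: o_1 = (-2.5981, -1.5000, 0.0000)
after link 2: o_2 = (-2.4857, -0.2804, 0.7071)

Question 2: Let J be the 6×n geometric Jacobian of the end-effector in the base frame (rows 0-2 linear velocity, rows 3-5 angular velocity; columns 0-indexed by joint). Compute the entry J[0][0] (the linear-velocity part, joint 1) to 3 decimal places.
axis z_0 = ẑ; lever o_n−o_0 = (-2.4857,-0.2804,0.7071)
cross product → J_v[:, 0] = (0.2804,-2.4857,0.0000)
J_ω[:, 0] = z_0
entry J[0][0] = 0.2804

0.280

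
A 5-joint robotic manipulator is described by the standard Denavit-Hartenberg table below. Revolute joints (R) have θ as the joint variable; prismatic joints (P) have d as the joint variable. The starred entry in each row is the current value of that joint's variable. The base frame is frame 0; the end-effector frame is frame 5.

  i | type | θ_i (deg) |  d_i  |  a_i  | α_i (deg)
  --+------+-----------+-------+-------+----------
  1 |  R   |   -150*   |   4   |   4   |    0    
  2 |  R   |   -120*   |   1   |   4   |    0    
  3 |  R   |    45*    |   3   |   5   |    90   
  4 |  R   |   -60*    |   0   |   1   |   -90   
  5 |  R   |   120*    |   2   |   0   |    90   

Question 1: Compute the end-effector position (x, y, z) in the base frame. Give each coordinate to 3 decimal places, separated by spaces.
after link 1: o_1 = (-3.4641, -2.0000, 4.0000)
after link 2: o_2 = (-3.4641, 2.0000, 5.0000)
after link 3: o_3 = (-6.9996, 5.5355, 8.0000)
after link 4: o_4 = (-7.3532, 5.8891, 7.1340)
after link 5: o_5 = (-8.5779, 7.1138, 8.1340)

-8.578 7.114 8.134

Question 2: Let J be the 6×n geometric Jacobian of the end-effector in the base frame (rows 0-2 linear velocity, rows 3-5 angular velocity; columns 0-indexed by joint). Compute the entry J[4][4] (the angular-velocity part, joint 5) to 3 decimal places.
axis z_4 = (-0.6124,0.6124,0.5000); lever o_n−o_4 = (-1.2247,1.2247,1.0000)
cross product → J_v[:, 4] = (0.0000,0.0000,-0.0000)
J_ω[:, 4] = z_4
entry J[4][4] = 0.6124

0.612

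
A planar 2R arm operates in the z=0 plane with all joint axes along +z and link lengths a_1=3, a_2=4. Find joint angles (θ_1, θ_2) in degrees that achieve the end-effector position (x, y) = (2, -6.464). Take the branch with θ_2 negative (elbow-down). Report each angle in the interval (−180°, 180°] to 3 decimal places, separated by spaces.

-55.612 -30.006

cos θ_2 = (45.7833−3²−4²)/(2·3·4) = 0.8660; θ_2 = -30.0063° (elbow-down)
β = atan2(-6.4640,2.0000) = -72.8076°; ψ = atan2(-2.0004,6.4639) = -17.1957°
θ_1 = β − ψ = -55.6119°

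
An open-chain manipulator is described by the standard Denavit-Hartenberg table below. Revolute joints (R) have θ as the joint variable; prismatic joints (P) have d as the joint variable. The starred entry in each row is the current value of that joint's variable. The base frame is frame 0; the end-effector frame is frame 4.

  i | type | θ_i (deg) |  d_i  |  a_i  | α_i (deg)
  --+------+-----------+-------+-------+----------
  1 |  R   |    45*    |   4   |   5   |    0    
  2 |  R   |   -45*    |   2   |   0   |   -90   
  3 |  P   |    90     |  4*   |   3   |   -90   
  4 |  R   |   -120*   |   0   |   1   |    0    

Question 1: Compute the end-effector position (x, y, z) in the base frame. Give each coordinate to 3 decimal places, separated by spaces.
after link 1: o_1 = (3.5355, 3.5355, 4.0000)
after link 2: o_2 = (3.5355, 3.5355, 6.0000)
after link 3: o_3 = (3.5355, 7.5355, 3.0000)
after link 4: o_4 = (3.5355, 8.4016, 3.5000)

3.536 8.402 3.500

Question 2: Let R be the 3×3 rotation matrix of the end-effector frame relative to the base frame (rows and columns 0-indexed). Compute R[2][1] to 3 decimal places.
End-effector y-axis (col 1 of R) = (0.0000,0.5000,-0.8660)
R[2][1] = -0.8660

-0.866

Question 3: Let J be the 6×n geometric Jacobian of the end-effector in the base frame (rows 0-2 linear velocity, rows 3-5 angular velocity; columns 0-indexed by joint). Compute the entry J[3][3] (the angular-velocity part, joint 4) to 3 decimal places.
-1.000

axis z_3 = (-1.0000,0.0000,-0.0000); lever o_n−o_3 = (0.0000,0.8660,0.5000)
cross product → J_v[:, 3] = (0.0000,0.5000,-0.8660)
J_ω[:, 3] = z_3
entry J[3][3] = -1.0000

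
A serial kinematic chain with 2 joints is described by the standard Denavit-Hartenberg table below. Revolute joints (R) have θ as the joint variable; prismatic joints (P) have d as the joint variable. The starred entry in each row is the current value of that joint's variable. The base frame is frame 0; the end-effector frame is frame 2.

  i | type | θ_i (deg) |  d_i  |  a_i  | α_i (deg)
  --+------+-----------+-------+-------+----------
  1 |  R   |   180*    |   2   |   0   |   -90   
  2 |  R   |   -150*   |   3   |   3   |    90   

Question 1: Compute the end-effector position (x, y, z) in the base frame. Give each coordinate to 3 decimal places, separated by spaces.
after link 1: o_1 = (0.0000, 0.0000, 2.0000)
after link 2: o_2 = (2.5981, -3.0000, 3.5000)

2.598 -3.000 3.500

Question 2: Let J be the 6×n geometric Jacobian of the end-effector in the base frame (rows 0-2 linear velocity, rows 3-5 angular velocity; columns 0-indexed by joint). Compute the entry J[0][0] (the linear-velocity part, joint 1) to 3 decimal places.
3.000

axis z_0 = ẑ; lever o_n−o_0 = (2.5981,-3.0000,3.5000)
cross product → J_v[:, 0] = (3.0000,2.5981,-0.0000)
J_ω[:, 0] = z_0
entry J[0][0] = 3.0000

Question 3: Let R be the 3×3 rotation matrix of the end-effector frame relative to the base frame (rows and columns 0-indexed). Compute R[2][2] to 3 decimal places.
-0.866

End-effector z-axis (col 2 of R) = (0.5000,-0.0000,-0.8660)
R[2][2] = -0.8660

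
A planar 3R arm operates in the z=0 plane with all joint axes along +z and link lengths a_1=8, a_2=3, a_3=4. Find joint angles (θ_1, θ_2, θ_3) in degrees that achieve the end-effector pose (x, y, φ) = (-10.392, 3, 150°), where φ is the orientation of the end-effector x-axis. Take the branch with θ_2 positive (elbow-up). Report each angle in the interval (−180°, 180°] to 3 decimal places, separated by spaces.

wrist centre = target − a_3·(cos φ, sin φ) = (-6.9279, 1.0000)
cos θ_2 = (48.9958−8²−3²)/(2·8·3) = -0.5001; θ_2 = 120.0058° (elbow-up)
β = atan2(1.0000,-6.9279) = 171.7864°; ψ = atan2(2.5979,6.4997) = 21.7864°
θ_1 = β − ψ = 150.0000°
θ_3 = φ − θ_1 − θ_2 = -120.0058° (wrapped to (-180°,180°])

150.000 120.006 -120.006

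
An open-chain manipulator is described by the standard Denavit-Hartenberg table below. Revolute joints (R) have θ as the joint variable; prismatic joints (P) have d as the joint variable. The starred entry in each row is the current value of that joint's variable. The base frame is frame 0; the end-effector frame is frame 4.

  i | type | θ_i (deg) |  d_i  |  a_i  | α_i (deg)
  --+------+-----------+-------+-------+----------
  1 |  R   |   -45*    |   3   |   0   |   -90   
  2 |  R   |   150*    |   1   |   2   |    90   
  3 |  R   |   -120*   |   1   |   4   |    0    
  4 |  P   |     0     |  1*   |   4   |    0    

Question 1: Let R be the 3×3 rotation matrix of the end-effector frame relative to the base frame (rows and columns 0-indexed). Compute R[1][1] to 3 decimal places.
0.177

End-effector y-axis (col 1 of R) = (-0.8839,0.1768,-0.4330)
R[1][1] = 0.1768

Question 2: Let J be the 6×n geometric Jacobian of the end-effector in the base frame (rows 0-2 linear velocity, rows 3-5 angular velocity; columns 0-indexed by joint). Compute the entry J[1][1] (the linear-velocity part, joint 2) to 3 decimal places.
axis z_1 = (0.7071,0.7071,0.0000); lever o_n−o_1 = (-2.2600,-6.1237,-0.7321)
cross product → J_v[:, 1] = (-0.5176,0.5176,-2.7321)
J_ω[:, 1] = z_1
entry J[1][1] = 0.5176

0.518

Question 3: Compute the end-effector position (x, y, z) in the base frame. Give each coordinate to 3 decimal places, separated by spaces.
-2.260 -6.124 2.268

after link 1: o_1 = (0.0000, 0.0000, 3.0000)
after link 2: o_2 = (-0.5176, 1.9319, 2.0000)
after link 3: o_3 = (-1.3888, -2.0959, 2.1340)
after link 4: o_4 = (-2.2600, -6.1237, 2.2679)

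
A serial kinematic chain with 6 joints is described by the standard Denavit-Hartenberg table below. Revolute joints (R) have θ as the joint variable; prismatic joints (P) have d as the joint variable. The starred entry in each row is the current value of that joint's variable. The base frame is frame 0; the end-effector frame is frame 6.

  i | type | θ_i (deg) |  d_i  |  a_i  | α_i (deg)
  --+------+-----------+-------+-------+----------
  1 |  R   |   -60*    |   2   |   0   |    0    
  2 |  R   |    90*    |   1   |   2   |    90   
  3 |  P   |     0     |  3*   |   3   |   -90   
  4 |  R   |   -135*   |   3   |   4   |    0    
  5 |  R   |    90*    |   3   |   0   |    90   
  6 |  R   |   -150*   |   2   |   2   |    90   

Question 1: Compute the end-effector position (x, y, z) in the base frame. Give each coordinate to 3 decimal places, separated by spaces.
2.604 -5.445 8.000

after link 1: o_1 = (0.0000, 0.0000, 2.0000)
after link 2: o_2 = (1.7321, 1.0000, 3.0000)
after link 3: o_3 = (5.8301, -0.0981, 3.0000)
after link 4: o_4 = (4.7949, -3.9618, 6.0000)
after link 5: o_5 = (4.7949, -3.9618, 9.0000)
after link 6: o_6 = (2.6042, -5.4453, 8.0000)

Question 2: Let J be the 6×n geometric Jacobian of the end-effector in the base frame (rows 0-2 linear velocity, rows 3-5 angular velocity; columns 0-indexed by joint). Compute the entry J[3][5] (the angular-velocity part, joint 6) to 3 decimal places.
-0.259

axis z_5 = (-0.2588,-0.9659,0.0000); lever o_n−o_5 = (-2.1907,-1.4836,-1.0000)
cross product → J_v[:, 5] = (0.9659,-0.2588,-1.7321)
J_ω[:, 5] = z_5
entry J[3][5] = -0.2588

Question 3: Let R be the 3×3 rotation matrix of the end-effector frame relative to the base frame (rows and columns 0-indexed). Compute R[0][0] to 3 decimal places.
-0.837

End-effector x-axis (col 0 of R) = (-0.8365,0.2241,-0.5000)
R[0][0] = -0.8365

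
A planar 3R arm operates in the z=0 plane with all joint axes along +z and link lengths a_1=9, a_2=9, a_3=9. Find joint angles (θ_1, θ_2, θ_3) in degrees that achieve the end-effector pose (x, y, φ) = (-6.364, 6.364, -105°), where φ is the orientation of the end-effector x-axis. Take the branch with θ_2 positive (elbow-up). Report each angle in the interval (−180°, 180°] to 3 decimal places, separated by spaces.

75.000 59.999 120.000

wrist centre = target − a_3·(cos φ, sin φ) = (-4.0346, 15.0573)
cos θ_2 = (243.0015−9²−9²)/(2·9·9) = 0.5000; θ_2 = 59.9994° (elbow-up)
β = atan2(15.0573,-4.0346) = 105.0001°; ψ = atan2(7.7942,13.5001) = 29.9997°
θ_1 = β − ψ = 75.0004°
θ_3 = φ − θ_1 − θ_2 = 120.0002° (wrapped to (-180°,180°])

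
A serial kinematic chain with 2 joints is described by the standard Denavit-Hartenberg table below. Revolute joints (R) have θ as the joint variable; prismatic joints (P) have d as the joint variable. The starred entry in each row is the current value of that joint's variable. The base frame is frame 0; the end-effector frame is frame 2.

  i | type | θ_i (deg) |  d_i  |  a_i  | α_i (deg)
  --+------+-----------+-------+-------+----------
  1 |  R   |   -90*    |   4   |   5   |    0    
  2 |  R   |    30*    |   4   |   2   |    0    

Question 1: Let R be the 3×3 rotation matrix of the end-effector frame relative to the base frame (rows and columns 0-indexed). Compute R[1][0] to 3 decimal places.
End-effector x-axis (col 0 of R) = (0.5000,-0.8660,0.0000)
R[1][0] = -0.8660

-0.866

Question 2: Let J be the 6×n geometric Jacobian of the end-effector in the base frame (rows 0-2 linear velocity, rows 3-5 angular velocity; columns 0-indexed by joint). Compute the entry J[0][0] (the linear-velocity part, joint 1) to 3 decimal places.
axis z_0 = ẑ; lever o_n−o_0 = (1.0000,-6.7321,8.0000)
cross product → J_v[:, 0] = (6.7321,1.0000,-0.0000)
J_ω[:, 0] = z_0
entry J[0][0] = 6.7321

6.732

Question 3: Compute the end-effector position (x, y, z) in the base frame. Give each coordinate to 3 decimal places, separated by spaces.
after link 1: o_1 = (0.0000, -5.0000, 4.0000)
after link 2: o_2 = (1.0000, -6.7321, 8.0000)

1.000 -6.732 8.000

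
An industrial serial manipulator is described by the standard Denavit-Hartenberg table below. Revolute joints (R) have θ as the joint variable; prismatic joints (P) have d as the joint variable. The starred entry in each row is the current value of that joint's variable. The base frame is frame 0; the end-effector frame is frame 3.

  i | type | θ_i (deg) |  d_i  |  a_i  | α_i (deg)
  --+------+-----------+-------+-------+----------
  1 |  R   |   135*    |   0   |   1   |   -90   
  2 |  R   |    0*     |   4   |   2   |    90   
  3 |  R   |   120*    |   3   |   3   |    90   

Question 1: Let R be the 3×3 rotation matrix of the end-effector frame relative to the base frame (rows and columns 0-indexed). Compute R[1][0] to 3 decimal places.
-0.966

End-effector x-axis (col 0 of R) = (-0.2588,-0.9659,0.0000)
R[1][0] = -0.9659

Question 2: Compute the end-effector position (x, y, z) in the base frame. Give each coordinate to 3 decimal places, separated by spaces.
after link 1: o_1 = (-0.7071, 0.7071, 0.0000)
after link 2: o_2 = (-4.9497, -0.7071, 0.0000)
after link 3: o_3 = (-5.7262, -3.6049, 3.0000)

-5.726 -3.605 3.000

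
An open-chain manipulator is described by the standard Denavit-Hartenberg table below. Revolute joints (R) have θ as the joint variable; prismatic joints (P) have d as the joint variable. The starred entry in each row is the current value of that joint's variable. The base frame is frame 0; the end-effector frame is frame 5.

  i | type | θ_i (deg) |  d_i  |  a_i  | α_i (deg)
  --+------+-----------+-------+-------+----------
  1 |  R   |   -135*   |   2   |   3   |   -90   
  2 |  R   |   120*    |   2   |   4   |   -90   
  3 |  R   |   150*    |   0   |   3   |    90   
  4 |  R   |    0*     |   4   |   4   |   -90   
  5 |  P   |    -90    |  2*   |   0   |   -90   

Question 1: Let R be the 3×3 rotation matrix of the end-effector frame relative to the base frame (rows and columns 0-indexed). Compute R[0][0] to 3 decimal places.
End-effector x-axis (col 0 of R) = (-0.4356,0.7891,-0.4330)
R[0][0] = -0.4356

-0.436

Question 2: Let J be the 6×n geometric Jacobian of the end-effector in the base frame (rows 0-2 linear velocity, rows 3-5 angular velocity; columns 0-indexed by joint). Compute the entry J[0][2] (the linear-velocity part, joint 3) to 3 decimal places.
0.410

axis z_2 = (0.6124,0.6124,0.5000); lever o_n−o_2 = (-5.1358,4.7129,4.5179)
cross product → J_v[:, 2] = (0.4102,-5.3346,6.0311)
J_ω[:, 2] = z_2
entry J[0][2] = 0.4102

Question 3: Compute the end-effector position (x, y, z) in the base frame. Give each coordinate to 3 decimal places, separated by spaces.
after link 1: o_1 = (-2.1213, -2.1213, 2.0000)
after link 2: o_2 = (0.7071, -2.1213, -1.4641)
after link 3: o_3 = (-1.2721, -1.9792, 0.7859)
after link 4: o_4 = (-5.6535, 1.3668, 2.0538)
after link 5: o_5 = (-4.4287, 2.5916, 3.0538)

-4.429 2.592 3.054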